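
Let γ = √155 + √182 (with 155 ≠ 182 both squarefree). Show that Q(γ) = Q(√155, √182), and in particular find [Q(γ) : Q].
[Q(γ) : Q] = 4 (equivalently, Q(γ) = Q(√155, √182))

Obviously Q(γ) ⊆ Q(√155, √182), and [Q(√155, √182):Q] = 4 (since 155, 182 are distinct squarefree integers > 1 with 28210 not a perfect square). To show equality we compute the minimal polynomial of γ. From γ = √155 + √182: γ^2 = 155 + 2√(28210) + 182 = 337 + 2√(28210), so γ^2 - 337 = 2√(28210); squaring, (γ^2 - 337)^2 = 4·28210, i.e. γ^4 - 674γ^2 + 113569 - 112840 = 0, i.e. γ^4 - 674γ^2 + 729 = 0. So γ is a root of x^4 - 674x^2 + 729. This polynomial is irreducible over Q: it has no rational root (each ±√155 ± √182 is irrational), and any factorization into two quadratics over Q would force √(28210) ∈ Q (pairing opposite roots) or √155, √182 ∈ Q (other pairings), all impossible. Hence [Q(γ):Q] = 4 = [Q(√155, √182):Q], so Q(γ) = Q(√155, √182).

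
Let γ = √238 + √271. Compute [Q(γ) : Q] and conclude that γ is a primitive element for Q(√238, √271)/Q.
[Q(γ) : Q] = 4 (equivalently, Q(γ) = Q(√238, √271))

Obviously Q(γ) ⊆ Q(√238, √271), and [Q(√238, √271):Q] = 4 (since 238, 271 are distinct squarefree integers > 1 with 64498 not a perfect square). To show equality we compute the minimal polynomial of γ. From γ = √238 + √271: γ^2 = 238 + 2√(64498) + 271 = 509 + 2√(64498), so γ^2 - 509 = 2√(64498); squaring, (γ^2 - 509)^2 = 4·64498, i.e. γ^4 - 1018γ^2 + 259081 - 257992 = 0, i.e. γ^4 - 1018γ^2 + 1089 = 0. So γ is a root of x^4 - 1018x^2 + 1089. This polynomial is irreducible over Q: it has no rational root (each ±√238 ± √271 is irrational), and any factorization into two quadratics over Q would force √(64498) ∈ Q (pairing opposite roots) or √238, √271 ∈ Q (other pairings), all impossible. Hence [Q(γ):Q] = 4 = [Q(√238, √271):Q], so Q(γ) = Q(√238, √271).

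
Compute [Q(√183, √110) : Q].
[Q(√183, √110) : Q] = 4

[Q(√183):Q] = 2 (min poly x^2 - 183, irreducible since 183 is squarefree > 1). For the top step, suppose √110 ∈ Q(√183), say √110 = c + d√183 with c, d ∈ Q. Squaring: 110 = c^2 + 183d^2 + 2cd√183. Since √183 ∉ Q this forces 2cd = 0. If d = 0 then √110 = c ∈ Q, contradicting 110 squarefree > 1. If c = 0 then 110 = 183d^2, so 183·110 = (183d)^2 is a perfect square in Q — but 183·110 = 20130 is not a perfect square (since 183 and 110 are distinct squarefree integers). Contradiction. Hence √110 ∉ Q(√183), so x^2 - 110 stays irreducible over Q(√183) and [Q(√183, √110) : Q(√183)] = 2. By the tower law, [Q(√183, √110) : Q] = 2 · 2 = 4.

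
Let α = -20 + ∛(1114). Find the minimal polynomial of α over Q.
m_α(x) = x^3 + 60x^2 + 1200x + 6886

Set β = α + 20 = ∛(1114), so β^3 = 1114. Then (α + 20)^3 - 1114 = 0, i.e. α is a root of g(x) = (x + 20)^3 - 1114 = x^3 + 60x^2 + 1200x + 6886. Since g(x) = h(x + 20) where h(x) = x^3 - 1114, and h is irreducible over Q (because 1114 is not a perfect cube, so h has no rational root, and a monic cubic with no rational root is irreducible), g is also irreducible (irreducibility is preserved under the substitution x → x + 20). Hence m_α(x) = x^3 + 60x^2 + 1200x + 6886.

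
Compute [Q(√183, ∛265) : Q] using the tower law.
[Q(√183, ∛265) : Q] = 6

Let L = Q(√183, ∛265). Since Q(√183) ⊂ L and [Q(√183):Q] = 2, the tower law gives 2 | [L:Q]. Likewise Q(∛265) ⊂ L with [Q(∛265):Q] = 3 (because 265 is not a perfect cube), so 3 | [L:Q]. As gcd(2,3) = 1, [L:Q] is divisible by 6. Conversely L is generated over Q by √183 and ∛265, so [L:Q] ≤ 2·3 = 6. Therefore [Q(√183, ∛265) : Q] = 6.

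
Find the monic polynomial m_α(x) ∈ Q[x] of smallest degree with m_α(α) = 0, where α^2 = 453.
m_α(x) = x^2 - 453

α satisfies α^2 - 453 = 0, so x^2 - 453 annihilates α. Since d = 453 is squarefree and ≠ 1, it is not a perfect square in Q, so x^2 - 453 has no rational root and is therefore irreducible over Q (a degree-2 polynomial over a field is irreducible iff it has no root). Hence m_α(x) = x^2 - 453.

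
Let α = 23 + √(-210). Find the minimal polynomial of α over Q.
m_α(x) = x^2 - 46x + 739

From α - 23 = √(-210), squaring gives (α - 23)^2 = -210, i.e. α^2 - 46α + 529 = -210, so α^2 - 46α + 739 = 0. The discriminant of x^2 - 46x + 739 is (-46)^2 - 4·(739) = 2116 - 2956 = -840, and 4·(-210) is not a perfect square in Q since -210 is squarefree and ≠ 1. Hence x^2 - 46x + 739 is irreducible over Q and is the minimal polynomial of α.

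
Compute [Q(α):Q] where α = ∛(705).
[Q(α):Q] = 3

The minimal polynomial of α is x^3 - 705, irreducible over Q since 705 is not a perfect cube (so x^3 - 705 has no rational root). Hence [Q(α):Q] = deg(m_α) = 3.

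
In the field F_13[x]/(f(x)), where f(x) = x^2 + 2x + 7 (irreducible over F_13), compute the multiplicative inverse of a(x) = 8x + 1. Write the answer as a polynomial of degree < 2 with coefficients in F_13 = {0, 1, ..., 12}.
a(x)^(-1) ≡ 11x + 6 (mod f(x))

Since f is irreducible over F_13, F_13[x]/(f) is a field and a(x) ≠ 0 has an inverse. Apply the extended Euclidean algorithm to f(x) and a(x) in F_13[x]: f(x) = (5x + 11)·a(x) + (9). The last nonzero remainder is the constant 9 = gcd(f, a) in F_13. Back-substituting through the division chain expresses 9 = s(x)·a(x) + t(x)·f(x) with s(x) ≡ 8x + 2 (mod f), so (8x + 2)·a(x) ≡ 9 (mod f). Multiplying by 9^(-1) ≡ 3 in F_13 gives a(x)^(-1) ≡ 3·(8x + 2) ≡ 11x + 6 (mod f). Check: (8x + 1)·(11x + 6) = 10x^2 + 7x + 6 ≡ 1 (mod x^2 + 2x + 7).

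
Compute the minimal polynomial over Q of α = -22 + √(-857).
m_α(x) = x^2 + 44x + 1341

From α + 22 = √(-857), squaring gives (α + 22)^2 = -857, i.e. α^2 + 44α + 484 = -857, so α^2 + 44α + 1341 = 0. The discriminant of x^2 + 44x + 1341 is (44)^2 - 4·(1341) = 1936 - 5364 = -3428, and 4·(-857) is not a perfect square in Q since -857 is squarefree and ≠ 1. Hence x^2 + 44x + 1341 is irreducible over Q and is the minimal polynomial of α.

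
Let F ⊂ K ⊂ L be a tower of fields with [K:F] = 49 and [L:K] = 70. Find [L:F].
[L:F] = 3430

The tower law says that for any tower of field extensions F ⊂ K ⊂ L with finite degrees, [L:F] = [L:K] · [K:F]. Here this gives [L:F] = 70 · 49 = 3430.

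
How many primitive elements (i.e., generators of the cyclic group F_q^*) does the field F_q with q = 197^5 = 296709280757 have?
There are φ(296709280756) = 126785736000 primitive elements

F_q^* is cyclic of order q - 1 = 296709280756. A cyclic group of order m has exactly φ(m) generators. Here m = 296709280756 = 2^2 · 7^2 · 661 · 991 · 2311, so the number of primitive elements is φ(296709280756) = 126785736000.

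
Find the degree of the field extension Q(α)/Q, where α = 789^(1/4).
[Q(α):Q] = 4

α is a root of x^4 - 789. By Eisenstein's criterion at the prime p = 3 (which divides the constant term 789 but p^2 = 9 does not, since 789 is squarefree), x^4 - 789 is irreducible over Q. Hence [Q(α):Q] = 4.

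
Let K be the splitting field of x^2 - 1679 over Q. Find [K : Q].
[K : Q] = 2

f(x) = x^2 - 1679 factors as (x - √1679)(x + √1679). The splitting field is K = Q(√1679). Since 1679 is squarefree and > 1, it is not a perfect square, so x^2 - 1679 is irreducible over Q and [Q(√1679) : Q] = 2. Hence [K : Q] = 2.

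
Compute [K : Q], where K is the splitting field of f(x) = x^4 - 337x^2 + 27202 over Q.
[K : Q] = 4

Solving the quadratic in x^2: x^2 = (337 ± √(337^2 - 4·27202))/2 = (337 ± √4761)/2 = (337 ± 69)/2, giving x^2 = 134 or x^2 = 203. So f(x) = (x^2 - 134)(x^2 - 203) and the roots of f are ±√134, ±√203. Hence the splitting field is K = Q(√134, √203). Since 134 and 203 are distinct squarefree integers > 1, their product 27202 is not a perfect square, so √203 ∉ Q(√134). By the tower law [K:Q] = [Q(√134,√203):Q(√134)] · [Q(√134):Q] = 2 · 2 = 4.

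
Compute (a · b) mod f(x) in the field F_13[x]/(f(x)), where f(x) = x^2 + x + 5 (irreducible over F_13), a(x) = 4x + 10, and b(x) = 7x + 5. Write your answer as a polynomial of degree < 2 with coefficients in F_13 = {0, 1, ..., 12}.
a · b ≡ 10x + 1 (mod f(x))

Multiply in F_13[x]: a(x)·b(x) = (4x + 10)·(7x + 5) = 2x^2 + 12x + 11. This has degree ≥ 2, so divide by f(x) over F_13: 2x^2 + 12x + 11 = (2)·(x^2 + x + 5) + (10x + 1). Hence a·b ≡ 10x + 1 (mod f). (F_13[x]/(f) is a field with 13^2 = 169 elements since f is irreducible of degree 2.)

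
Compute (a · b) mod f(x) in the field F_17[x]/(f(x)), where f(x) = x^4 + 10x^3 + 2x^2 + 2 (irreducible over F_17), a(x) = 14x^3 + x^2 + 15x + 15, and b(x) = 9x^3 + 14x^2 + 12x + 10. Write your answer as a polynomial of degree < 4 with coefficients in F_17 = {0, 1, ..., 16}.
a · b ≡ 4x^3 + 15x^2 + 9x (mod f(x))

Multiply in F_17[x]: a(x)·b(x) = (14x^3 + x^2 + 15x + 15)·(9x^3 + 14x^2 + 12x + 10) = 7x^6 + x^5 + 11x^4 + 4x^3 + 9x^2 + 7x + 14. This has degree ≥ 4, so divide by f(x) over F_17: 7x^6 + x^5 + 11x^4 + 4x^3 + 9x^2 + 7x + 14 = (7x^2 + 16x + 7)·(x^4 + 10x^3 + 2x^2 + 2) + (4x^3 + 15x^2 + 9x). Hence a·b ≡ 4x^3 + 15x^2 + 9x (mod f). (F_17[x]/(f) is a field with 17^4 = 83521 elements since f is irreducible of degree 4.)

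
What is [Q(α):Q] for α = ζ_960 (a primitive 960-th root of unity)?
[Q(α):Q] = 256

The minimal polynomial of ζ_960 over Q is the 960-th cyclotomic polynomial Φ_960(x), which is irreducible over Q and has degree φ(960) = 256. Hence [Q(α):Q] = φ(960) = 256.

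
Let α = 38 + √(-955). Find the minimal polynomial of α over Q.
m_α(x) = x^2 - 76x + 2399

From α - 38 = √(-955), squaring gives (α - 38)^2 = -955, i.e. α^2 - 76α + 1444 = -955, so α^2 - 76α + 2399 = 0. The discriminant of x^2 - 76x + 2399 is (-76)^2 - 4·(2399) = 5776 - 9596 = -3820, and 4·(-955) is not a perfect square in Q since -955 is squarefree and ≠ 1. Hence x^2 - 76x + 2399 is irreducible over Q and is the minimal polynomial of α.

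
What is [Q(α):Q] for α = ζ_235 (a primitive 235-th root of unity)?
[Q(α):Q] = 184

The minimal polynomial of ζ_235 over Q is the 235-th cyclotomic polynomial Φ_235(x), which is irreducible over Q and has degree φ(235) = 184. Hence [Q(α):Q] = φ(235) = 184.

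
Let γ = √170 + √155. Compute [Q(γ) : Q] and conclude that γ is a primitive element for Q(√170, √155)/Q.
[Q(γ) : Q] = 4 (equivalently, Q(γ) = Q(√170, √155))

Obviously Q(γ) ⊆ Q(√170, √155), and [Q(√170, √155):Q] = 4 (since 170, 155 are distinct squarefree integers > 1 with 26350 not a perfect square). To show equality we compute the minimal polynomial of γ. From γ = √170 + √155: γ^2 = 170 + 2√(26350) + 155 = 325 + 2√(26350), so γ^2 - 325 = 2√(26350); squaring, (γ^2 - 325)^2 = 4·26350, i.e. γ^4 - 650γ^2 + 105625 - 105400 = 0, i.e. γ^4 - 650γ^2 + 225 = 0. So γ is a root of x^4 - 650x^2 + 225. This polynomial is irreducible over Q: it has no rational root (each ±√170 ± √155 is irrational), and any factorization into two quadratics over Q would force √(26350) ∈ Q (pairing opposite roots) or √170, √155 ∈ Q (other pairings), all impossible. Hence [Q(γ):Q] = 4 = [Q(√170, √155):Q], so Q(γ) = Q(√170, √155).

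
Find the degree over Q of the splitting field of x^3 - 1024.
[K : Q] = 6

The roots of x^3 - 1024 are ∛1024, ω∛1024, ω^2∛1024 where ω = e^(2πi/3) is a primitive cube root of unity, so K = Q(∛1024, ω). Now [Q(∛1024):Q] = 3 (since 1024 is not a perfect cube, x^3 - 1024 is irreducible) and [Q(ω):Q] = 2. Both 2 and 3 divide [K:Q], and [K:Q] ≤ 3·2 = 6, so [K:Q] = 6. (Equivalently: Q(∛1024) ⊂ R but ω ∉ R, so [K : Q(∛1024)] = 2.)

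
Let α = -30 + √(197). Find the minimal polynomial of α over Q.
m_α(x) = x^2 + 60x + 703

From α + 30 = √(197), squaring gives (α + 30)^2 = 197, i.e. α^2 + 60α + 900 = 197, so α^2 + 60α + 703 = 0. The discriminant of x^2 + 60x + 703 is (60)^2 - 4·(703) = 3600 - 2812 = 788, and 4·(197) is not a perfect square in Q since 197 is squarefree and ≠ 1. Hence x^2 + 60x + 703 is irreducible over Q and is the minimal polynomial of α.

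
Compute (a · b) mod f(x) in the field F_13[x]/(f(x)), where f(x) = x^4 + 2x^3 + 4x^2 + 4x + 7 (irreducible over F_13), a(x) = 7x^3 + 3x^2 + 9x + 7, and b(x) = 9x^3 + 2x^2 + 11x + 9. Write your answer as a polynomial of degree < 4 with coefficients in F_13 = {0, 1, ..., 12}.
a · b ≡ 10x^3 + 10x^2 + 9x + 9 (mod f(x))

Multiply in F_13[x]: a(x)·b(x) = (7x^3 + 3x^2 + 9x + 7)·(9x^3 + 2x^2 + 11x + 9) = 11x^6 + 2x^5 + 8x^4 + 8x^3 + 10x^2 + 2x + 11. This has degree ≥ 4, so divide by f(x) over F_13: 11x^6 + 2x^5 + 8x^4 + 8x^3 + 10x^2 + 2x + 11 = (11x^2 + 6x + 4)·(x^4 + 2x^3 + 4x^2 + 4x + 7) + (10x^3 + 10x^2 + 9x + 9). Hence a·b ≡ 10x^3 + 10x^2 + 9x + 9 (mod f). (F_13[x]/(f) is a field with 13^4 = 28561 elements since f is irreducible of degree 4.)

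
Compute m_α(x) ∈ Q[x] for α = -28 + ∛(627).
m_α(x) = x^3 + 84x^2 + 2352x + 21325

Set β = α + 28 = ∛(627), so β^3 = 627. Then (α + 28)^3 - 627 = 0, i.e. α is a root of g(x) = (x + 28)^3 - 627 = x^3 + 84x^2 + 2352x + 21325. Since g(x) = h(x + 28) where h(x) = x^3 - 627, and h is irreducible over Q (because 627 is not a perfect cube, so h has no rational root, and a monic cubic with no rational root is irreducible), g is also irreducible (irreducibility is preserved under the substitution x → x + 28). Hence m_α(x) = x^3 + 84x^2 + 2352x + 21325.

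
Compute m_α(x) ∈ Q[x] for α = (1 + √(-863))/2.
m_α(x) = x^2 - x + 216

From 2α - 1 = √(-863), squaring gives (2α - 1)^2 = -863, i.e. 4α^2 - 4α + 1 = -863, so α^2 - α + (1 + 863)/4 = 0. Since -863 ≡ 1 (mod 4), (1 + 863)/4 = 216 ∈ Z. The polynomial x^2 - x + 216 has discriminant 1 - 4·(216) = -863, which is not a perfect square in Q (d = -863 is squarefree and ≠ 1), so x^2 - x + 216 is irreducible over Q. It is the minimal polynomial of α.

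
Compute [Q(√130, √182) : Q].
[Q(√130, √182) : Q] = 4

[Q(√130):Q] = 2 (min poly x^2 - 130, irreducible since 130 is squarefree > 1). For the top step, suppose √182 ∈ Q(√130), say √182 = c + d√130 with c, d ∈ Q. Squaring: 182 = c^2 + 130d^2 + 2cd√130. Since √130 ∉ Q this forces 2cd = 0. If d = 0 then √182 = c ∈ Q, contradicting 182 squarefree > 1. If c = 0 then 182 = 130d^2, so 130·182 = (130d)^2 is a perfect square in Q — but 130·182 = 23660 is not a perfect square (since 130 and 182 are distinct squarefree integers). Contradiction. Hence √182 ∉ Q(√130), so x^2 - 182 stays irreducible over Q(√130) and [Q(√130, √182) : Q(√130)] = 2. By the tower law, [Q(√130, √182) : Q] = 2 · 2 = 4.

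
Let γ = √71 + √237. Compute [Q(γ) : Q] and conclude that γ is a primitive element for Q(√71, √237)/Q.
[Q(γ) : Q] = 4 (equivalently, Q(γ) = Q(√71, √237))

Obviously Q(γ) ⊆ Q(√71, √237), and [Q(√71, √237):Q] = 4 (since 71, 237 are distinct squarefree integers > 1 with 16827 not a perfect square). To show equality we compute the minimal polynomial of γ. From γ = √71 + √237: γ^2 = 71 + 2√(16827) + 237 = 308 + 2√(16827), so γ^2 - 308 = 2√(16827); squaring, (γ^2 - 308)^2 = 4·16827, i.e. γ^4 - 616γ^2 + 94864 - 67308 = 0, i.e. γ^4 - 616γ^2 + 27556 = 0. So γ is a root of x^4 - 616x^2 + 27556. This polynomial is irreducible over Q: it has no rational root (each ±√71 ± √237 is irrational), and any factorization into two quadratics over Q would force √(16827) ∈ Q (pairing opposite roots) or √71, √237 ∈ Q (other pairings), all impossible. Hence [Q(γ):Q] = 4 = [Q(√71, √237):Q], so Q(γ) = Q(√71, √237).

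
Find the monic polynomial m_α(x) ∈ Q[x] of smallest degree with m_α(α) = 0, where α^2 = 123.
m_α(x) = x^2 - 123

α satisfies α^2 - 123 = 0, so x^2 - 123 annihilates α. Since d = 123 is squarefree and ≠ 1, it is not a perfect square in Q, so x^2 - 123 has no rational root and is therefore irreducible over Q (a degree-2 polynomial over a field is irreducible iff it has no root). Hence m_α(x) = x^2 - 123.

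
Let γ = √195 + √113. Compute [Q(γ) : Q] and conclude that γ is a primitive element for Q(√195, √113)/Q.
[Q(γ) : Q] = 4 (equivalently, Q(γ) = Q(√195, √113))

Obviously Q(γ) ⊆ Q(√195, √113), and [Q(√195, √113):Q] = 4 (since 195, 113 are distinct squarefree integers > 1 with 22035 not a perfect square). To show equality we compute the minimal polynomial of γ. From γ = √195 + √113: γ^2 = 195 + 2√(22035) + 113 = 308 + 2√(22035), so γ^2 - 308 = 2√(22035); squaring, (γ^2 - 308)^2 = 4·22035, i.e. γ^4 - 616γ^2 + 94864 - 88140 = 0, i.e. γ^4 - 616γ^2 + 6724 = 0. So γ is a root of x^4 - 616x^2 + 6724. This polynomial is irreducible over Q: it has no rational root (each ±√195 ± √113 is irrational), and any factorization into two quadratics over Q would force √(22035) ∈ Q (pairing opposite roots) or √195, √113 ∈ Q (other pairings), all impossible. Hence [Q(γ):Q] = 4 = [Q(√195, √113):Q], so Q(γ) = Q(√195, √113).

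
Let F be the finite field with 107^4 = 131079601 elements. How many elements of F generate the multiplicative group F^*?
There are φ(131079600) = 34145280 primitive elements

F_q^* is cyclic of order q - 1 = 131079600. A cyclic group of order m has exactly φ(m) generators. Here m = 131079600 = 2^4 · 3^3 · 5^2 · 53 · 229, so the number of primitive elements is φ(131079600) = 34145280.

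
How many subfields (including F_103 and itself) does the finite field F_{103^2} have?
F_{103^2} has 2 subfields

The subfields of F_{p^n} are exactly the fields F_{p^d} for d | n (each is the fixed field of the unique index-d subgroup of Gal(F_{p^n}/F_p) ≅ Z/nZ). The divisors of n = 2 are {1, 2}, giving 2 subfields: F_{103^1}, F_{103^2}.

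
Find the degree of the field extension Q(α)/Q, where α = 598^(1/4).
[Q(α):Q] = 4

α is a root of x^4 - 598. By Eisenstein's criterion at the prime p = 2 (which divides the constant term 598 but p^2 = 4 does not, since 598 is squarefree), x^4 - 598 is irreducible over Q. Hence [Q(α):Q] = 4.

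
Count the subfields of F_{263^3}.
F_{263^3} has 2 subfields

The subfields of F_{p^n} are exactly the fields F_{p^d} for d | n (each is the fixed field of the unique index-d subgroup of Gal(F_{p^n}/F_p) ≅ Z/nZ). The divisors of n = 3 are {1, 3}, giving 2 subfields: F_{263^1}, F_{263^3}.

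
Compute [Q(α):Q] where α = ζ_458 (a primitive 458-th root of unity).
[Q(α):Q] = 228

The minimal polynomial of ζ_458 over Q is the 458-th cyclotomic polynomial Φ_458(x), which is irreducible over Q and has degree φ(458) = 228. Hence [Q(α):Q] = φ(458) = 228.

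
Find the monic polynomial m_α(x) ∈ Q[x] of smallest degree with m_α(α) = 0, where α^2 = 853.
m_α(x) = x^2 - 853

α satisfies α^2 - 853 = 0, so x^2 - 853 annihilates α. Since d = 853 is squarefree and ≠ 1, it is not a perfect square in Q, so x^2 - 853 has no rational root and is therefore irreducible over Q (a degree-2 polynomial over a field is irreducible iff it has no root). Hence m_α(x) = x^2 - 853.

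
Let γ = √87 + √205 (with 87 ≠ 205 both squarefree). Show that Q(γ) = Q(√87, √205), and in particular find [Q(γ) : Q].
[Q(γ) : Q] = 4 (equivalently, Q(γ) = Q(√87, √205))

Obviously Q(γ) ⊆ Q(√87, √205), and [Q(√87, √205):Q] = 4 (since 87, 205 are distinct squarefree integers > 1 with 17835 not a perfect square). To show equality we compute the minimal polynomial of γ. From γ = √87 + √205: γ^2 = 87 + 2√(17835) + 205 = 292 + 2√(17835), so γ^2 - 292 = 2√(17835); squaring, (γ^2 - 292)^2 = 4·17835, i.e. γ^4 - 584γ^2 + 85264 - 71340 = 0, i.e. γ^4 - 584γ^2 + 13924 = 0. So γ is a root of x^4 - 584x^2 + 13924. This polynomial is irreducible over Q: it has no rational root (each ±√87 ± √205 is irrational), and any factorization into two quadratics over Q would force √(17835) ∈ Q (pairing opposite roots) or √87, √205 ∈ Q (other pairings), all impossible. Hence [Q(γ):Q] = 4 = [Q(√87, √205):Q], so Q(γ) = Q(√87, √205).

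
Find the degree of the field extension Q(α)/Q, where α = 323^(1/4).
[Q(α):Q] = 4

α is a root of x^4 - 323. By Eisenstein's criterion at the prime p = 17 (which divides the constant term 323 but p^2 = 289 does not, since 323 is squarefree), x^4 - 323 is irreducible over Q. Hence [Q(α):Q] = 4.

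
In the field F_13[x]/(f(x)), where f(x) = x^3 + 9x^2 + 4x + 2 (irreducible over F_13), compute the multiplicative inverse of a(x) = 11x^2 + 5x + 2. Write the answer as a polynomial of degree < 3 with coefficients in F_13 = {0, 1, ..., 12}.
a(x)^(-1) ≡ 4x^2 + 11x + 12 (mod f(x))

Since f is irreducible over F_13, F_13[x]/(f) is a field and a(x) ≠ 0 has an inverse. Apply the extended Euclidean algorithm to f(x) and a(x) in F_13[x]: f(x) = (6x + 4)·a(x) + (11x + 7);  a(x) = (x + 1)·(11x + 7) + (8). The last nonzero remainder is the constant 8 = gcd(f, a) in F_13. Back-substituting through the division chain expresses 8 = s(x)·a(x) + t(x)·f(x) with s(x) ≡ 6x^2 + 10x + 5 (mod f), so (6x^2 + 10x + 5)·a(x) ≡ 8 (mod f). Multiplying by 8^(-1) ≡ 5 in F_13 gives a(x)^(-1) ≡ 5·(6x^2 + 10x + 5) ≡ 4x^2 + 11x + 12 (mod f). Check: (11x^2 + 5x + 2)·(4x^2 + 11x + 12) = 5x^4 + 11x^3 + 4x + 11 ≡ 1 (mod x^3 + 9x^2 + 4x + 2).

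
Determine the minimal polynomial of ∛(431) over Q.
m_α(x) = x^3 - 431

α satisfies α^3 = 431, so x^3 - 431 annihilates α. By the rational root test, a rational root p/q (in lowest terms) of x^3 - 431 would satisfy p^3 = 431 q^3, forcing q = 1 and p^3 = 431; but 431 is not a perfect cube, contradiction. A monic cubic over Q with no rational root is irreducible (any nontrivial factorization would include a linear factor). Hence x^3 - 431 is the minimal polynomial of α, and in particular [Q(α):Q] = 3.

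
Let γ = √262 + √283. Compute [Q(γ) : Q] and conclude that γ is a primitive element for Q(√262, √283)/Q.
[Q(γ) : Q] = 4 (equivalently, Q(γ) = Q(√262, √283))

Obviously Q(γ) ⊆ Q(√262, √283), and [Q(√262, √283):Q] = 4 (since 262, 283 are distinct squarefree integers > 1 with 74146 not a perfect square). To show equality we compute the minimal polynomial of γ. From γ = √262 + √283: γ^2 = 262 + 2√(74146) + 283 = 545 + 2√(74146), so γ^2 - 545 = 2√(74146); squaring, (γ^2 - 545)^2 = 4·74146, i.e. γ^4 - 1090γ^2 + 297025 - 296584 = 0, i.e. γ^4 - 1090γ^2 + 441 = 0. So γ is a root of x^4 - 1090x^2 + 441. This polynomial is irreducible over Q: it has no rational root (each ±√262 ± √283 is irrational), and any factorization into two quadratics over Q would force √(74146) ∈ Q (pairing opposite roots) or √262, √283 ∈ Q (other pairings), all impossible. Hence [Q(γ):Q] = 4 = [Q(√262, √283):Q], so Q(γ) = Q(√262, √283).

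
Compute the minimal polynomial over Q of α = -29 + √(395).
m_α(x) = x^2 + 58x + 446

From α + 29 = √(395), squaring gives (α + 29)^2 = 395, i.e. α^2 + 58α + 841 = 395, so α^2 + 58α + 446 = 0. The discriminant of x^2 + 58x + 446 is (58)^2 - 4·(446) = 3364 - 1784 = 1580, and 4·(395) is not a perfect square in Q since 395 is squarefree and ≠ 1. Hence x^2 + 58x + 446 is irreducible over Q and is the minimal polynomial of α.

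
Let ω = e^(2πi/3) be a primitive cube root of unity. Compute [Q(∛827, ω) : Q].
[Q(∛827, ω) : Q] = 6

[Q(∛827):Q] = 3 (min poly x^3 - 827, irreducible since 827 is not a perfect cube). [Q(ω):Q] = 2 (min poly x^2 + x + 1). Since Q(∛827) ⊂ R and ω ∉ R, we have ω ∉ Q(∛827), so x^2 + x + 1 remains irreducible over Q(∛827) and [Q(∛827, ω) : Q(∛827)] = 2. By the tower law, [Q(∛827, ω) : Q] = 3 · 2 = 6. (In fact Q(∛827, ω) is the splitting field of x^3 - 827 over Q.)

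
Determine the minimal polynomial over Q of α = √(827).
m_α(x) = x^2 - 827

α satisfies α^2 - 827 = 0, so x^2 - 827 annihilates α. Since d = 827 is squarefree and ≠ 1, it is not a perfect square in Q, so x^2 - 827 has no rational root and is therefore irreducible over Q (a degree-2 polynomial over a field is irreducible iff it has no root). Hence m_α(x) = x^2 - 827.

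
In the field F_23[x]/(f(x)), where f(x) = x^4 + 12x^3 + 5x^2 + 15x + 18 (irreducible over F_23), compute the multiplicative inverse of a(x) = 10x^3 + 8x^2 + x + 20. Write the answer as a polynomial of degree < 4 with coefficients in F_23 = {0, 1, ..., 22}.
a(x)^(-1) ≡ 7x^3 + 5x^2 + 14x + 10 (mod f(x))

Since f is irreducible over F_23, F_23[x]/(f) is a field and a(x) ≠ 0 has an inverse. Apply the extended Euclidean algorithm to f(x) and a(x) in F_23[x]: f(x) = (7x + 14)·a(x) + (x^2 + 22x + 14);  a(x) = (10x + 18)·(x^2 + 22x + 14) + (17x + 21);  (x^2 + 22x + 14) = (19x + 13)·(17x + 21) + (17). The last nonzero remainder is the constant 17 = gcd(f, a) in F_23. Back-substituting through the division chain expresses 17 = s(x)·a(x) + t(x)·f(x) with s(x) ≡ 4x^3 + 16x^2 + 8x + 9 (mod f), so (4x^3 + 16x^2 + 8x + 9)·a(x) ≡ 17 (mod f). Multiplying by 17^(-1) ≡ 19 in F_23 gives a(x)^(-1) ≡ 19·(4x^3 + 16x^2 + 8x + 9) ≡ 7x^3 + 5x^2 + 14x + 10 (mod f). Check: (10x^3 + 8x^2 + x + 20)·(7x^3 + 5x^2 + 14x + 10) = x^6 + 14x^5 + 3x^4 + 12x^3 + 10x^2 + 14x + 16 ≡ 1 (mod x^4 + 12x^3 + 5x^2 + 15x + 18).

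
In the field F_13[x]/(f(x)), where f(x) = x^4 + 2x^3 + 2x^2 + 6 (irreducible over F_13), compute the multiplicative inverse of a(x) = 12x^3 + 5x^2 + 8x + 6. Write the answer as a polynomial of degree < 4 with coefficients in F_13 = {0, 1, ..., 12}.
a(x)^(-1) ≡ 6x^3 + 11x^2 + 7x + 5 (mod f(x))

Since f is irreducible over F_13, F_13[x]/(f) is a field and a(x) ≠ 0 has an inverse. Apply the extended Euclidean algorithm to f(x) and a(x) in F_13[x]: f(x) = (12x + 6)·a(x) + (6x^2 + 10x + 9);  a(x) = (2x + 4)·(6x^2 + 10x + 9) + (2x + 9);  (6x^2 + 10x + 9) = (3x + 11)·(2x + 9) + (1). The last nonzero remainder is the constant 1 = gcd(f, a) in F_13. Back-substituting through the division chain expresses 1 = s(x)·a(x) + t(x)·f(x) with s(x) ≡ 6x^3 + 11x^2 + 7x + 5 (mod f), so a(x)^(-1) ≡ s(x) = 6x^3 + 11x^2 + 7x + 5 (mod f). Check: (12x^3 + 5x^2 + 8x + 6)·(6x^3 + 11x^2 + 7x + 5) = 7x^6 + 6x^5 + 5x^4 + 11x^3 + 4x^2 + 4x + 4 ≡ 1 (mod x^4 + 2x^3 + 2x^2 + 6).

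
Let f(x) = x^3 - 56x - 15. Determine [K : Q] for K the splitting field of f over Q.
[K : Q] = 6

By the rational root test, any rational root of the monic integer polynomial f(x) = x^3 - 56x - 15 must be an integer dividing the constant term -15, i.e. one of ±{1, 3, 5, 15}. Evaluating: f(1) = -70, f(-1) = 40, f(3) = -156, f(-3) = 126, f(5) = -170, f(-5) = 140, f(15) = 2520, f(-15) = -2550; none is 0, so f has no rational root and is therefore irreducible over Q (a cubic with no linear factor over a field is irreducible). For an irreducible cubic, the Galois group is A_3 or S_3 according as the discriminant disc(f) = -4a^3 - 27b^2 = -4·(-56)^3 - 27·(-15)^2 = 696389 is or is not a square in Q. Here disc(f) = 696389 is not a perfect square in Q, so the Galois group of f over Q is not contained in A_3 and must be all of S_3. The splitting field has degree |S_3| = 6 over Q, so [K : Q] = 6.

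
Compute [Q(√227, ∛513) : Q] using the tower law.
[Q(√227, ∛513) : Q] = 6

Let L = Q(√227, ∛513). Since Q(√227) ⊂ L and [Q(√227):Q] = 2, the tower law gives 2 | [L:Q]. Likewise Q(∛513) ⊂ L with [Q(∛513):Q] = 3 (because 513 is not a perfect cube), so 3 | [L:Q]. As gcd(2,3) = 1, [L:Q] is divisible by 6. Conversely L is generated over Q by √227 and ∛513, so [L:Q] ≤ 2·3 = 6. Therefore [Q(√227, ∛513) : Q] = 6.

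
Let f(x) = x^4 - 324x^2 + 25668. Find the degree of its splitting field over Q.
[K : Q] = 4

Solving the quadratic in x^2: x^2 = (324 ± √(324^2 - 4·25668))/2 = (324 ± √2304)/2 = (324 ± 48)/2, giving x^2 = 138 or x^2 = 186. So f(x) = (x^2 - 138)(x^2 - 186) and the roots of f are ±√138, ±√186. Hence the splitting field is K = Q(√138, √186). Since 138 and 186 are distinct squarefree integers > 1, their product 25668 is not a perfect square, so √186 ∉ Q(√138). By the tower law [K:Q] = [Q(√138,√186):Q(√138)] · [Q(√138):Q] = 2 · 2 = 4.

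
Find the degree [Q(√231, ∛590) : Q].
[Q(√231, ∛590) : Q] = 6

Let L = Q(√231, ∛590). Since Q(√231) ⊂ L and [Q(√231):Q] = 2, the tower law gives 2 | [L:Q]. Likewise Q(∛590) ⊂ L with [Q(∛590):Q] = 3 (because 590 is not a perfect cube), so 3 | [L:Q]. As gcd(2,3) = 1, [L:Q] is divisible by 6. Conversely L is generated over Q by √231 and ∛590, so [L:Q] ≤ 2·3 = 6. Therefore [Q(√231, ∛590) : Q] = 6.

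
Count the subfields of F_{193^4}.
F_{193^4} has 3 subfields

The subfields of F_{p^n} are exactly the fields F_{p^d} for d | n (each is the fixed field of the unique index-d subgroup of Gal(F_{p^n}/F_p) ≅ Z/nZ). The divisors of n = 4 are {1, 2, 4}, giving 3 subfields: F_{193^1}, F_{193^2}, F_{193^4}.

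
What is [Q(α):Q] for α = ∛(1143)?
[Q(α):Q] = 3

The minimal polynomial of α is x^3 - 1143, irreducible over Q since 1143 is not a perfect cube (so x^3 - 1143 has no rational root). Hence [Q(α):Q] = deg(m_α) = 3.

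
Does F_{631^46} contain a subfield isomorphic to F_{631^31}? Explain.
No: F_{631^31} is not a subfield of F_{631^46}

F_{p^m} embeds in F_{p^n} iff m | n. Here 31 ∤ 46 (since 46 = 1·31 + 15 with remainder 15 ≠ 0), so F_{631^31} is not a subfield of F_{631^46}. Equivalently: if it were, the tower law would give 31 = [F_{631^31}:F_631] dividing [F_{631^46}:F_631] = 46, contradiction.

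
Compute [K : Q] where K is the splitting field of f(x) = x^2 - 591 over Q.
[K : Q] = 2

f(x) = x^2 - 591 factors as (x - √591)(x + √591). The splitting field is K = Q(√591). Since 591 is squarefree and > 1, it is not a perfect square, so x^2 - 591 is irreducible over Q and [Q(√591) : Q] = 2. Hence [K : Q] = 2.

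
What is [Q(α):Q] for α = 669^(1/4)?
[Q(α):Q] = 4

α is a root of x^4 - 669. By Eisenstein's criterion at the prime p = 3 (which divides the constant term 669 but p^2 = 9 does not, since 669 is squarefree), x^4 - 669 is irreducible over Q. Hence [Q(α):Q] = 4.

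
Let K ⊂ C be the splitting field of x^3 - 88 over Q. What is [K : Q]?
[K : Q] = 6

The roots of x^3 - 88 are ∛88, ω∛88, ω^2∛88 where ω = e^(2πi/3) is a primitive cube root of unity, so K = Q(∛88, ω). Now [Q(∛88):Q] = 3 (since 88 is not a perfect cube, x^3 - 88 is irreducible) and [Q(ω):Q] = 2. Both 2 and 3 divide [K:Q], and [K:Q] ≤ 3·2 = 6, so [K:Q] = 6. (Equivalently: Q(∛88) ⊂ R but ω ∉ R, so [K : Q(∛88)] = 2.)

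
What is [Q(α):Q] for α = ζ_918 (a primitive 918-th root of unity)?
[Q(α):Q] = 288

The minimal polynomial of ζ_918 over Q is the 918-th cyclotomic polynomial Φ_918(x), which is irreducible over Q and has degree φ(918) = 288. Hence [Q(α):Q] = φ(918) = 288.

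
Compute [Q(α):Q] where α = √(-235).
[Q(α):Q] = 2

[Q(α):Q] equals the degree of the minimal polynomial of α. Here α^2 = -235 and x^2 + 235 is irreducible (d = -235 is squarefree, ≠ 1, hence not a square), so deg(m_α) = 2. Thus [Q(α):Q] = 2.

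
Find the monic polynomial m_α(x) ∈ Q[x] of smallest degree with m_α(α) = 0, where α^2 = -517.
m_α(x) = x^2 + 517

α satisfies α^2 + 517 = 0, so x^2 + 517 annihilates α. Since d = -517 is squarefree and ≠ 1, it is not a perfect square in Q, so x^2 + 517 has no rational root and is therefore irreducible over Q (a degree-2 polynomial over a field is irreducible iff it has no root). Hence m_α(x) = x^2 + 517.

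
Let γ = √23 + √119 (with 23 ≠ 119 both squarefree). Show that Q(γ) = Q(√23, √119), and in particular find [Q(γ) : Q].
[Q(γ) : Q] = 4 (equivalently, Q(γ) = Q(√23, √119))

Obviously Q(γ) ⊆ Q(√23, √119), and [Q(√23, √119):Q] = 4 (since 23, 119 are distinct squarefree integers > 1 with 2737 not a perfect square). To show equality we compute the minimal polynomial of γ. From γ = √23 + √119: γ^2 = 23 + 2√(2737) + 119 = 142 + 2√(2737), so γ^2 - 142 = 2√(2737); squaring, (γ^2 - 142)^2 = 4·2737, i.e. γ^4 - 284γ^2 + 20164 - 10948 = 0, i.e. γ^4 - 284γ^2 + 9216 = 0. So γ is a root of x^4 - 284x^2 + 9216. This polynomial is irreducible over Q: it has no rational root (each ±√23 ± √119 is irrational), and any factorization into two quadratics over Q would force √(2737) ∈ Q (pairing opposite roots) or √23, √119 ∈ Q (other pairings), all impossible. Hence [Q(γ):Q] = 4 = [Q(√23, √119):Q], so Q(γ) = Q(√23, √119).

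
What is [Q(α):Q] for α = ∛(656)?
[Q(α):Q] = 3

The minimal polynomial of α is x^3 - 656, irreducible over Q since 656 is not a perfect cube (so x^3 - 656 has no rational root). Hence [Q(α):Q] = deg(m_α) = 3.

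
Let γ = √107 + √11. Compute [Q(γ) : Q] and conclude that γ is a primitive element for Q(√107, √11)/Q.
[Q(γ) : Q] = 4 (equivalently, Q(γ) = Q(√107, √11))

Obviously Q(γ) ⊆ Q(√107, √11), and [Q(√107, √11):Q] = 4 (since 107, 11 are distinct squarefree integers > 1 with 1177 not a perfect square). To show equality we compute the minimal polynomial of γ. From γ = √107 + √11: γ^2 = 107 + 2√(1177) + 11 = 118 + 2√(1177), so γ^2 - 118 = 2√(1177); squaring, (γ^2 - 118)^2 = 4·1177, i.e. γ^4 - 236γ^2 + 13924 - 4708 = 0, i.e. γ^4 - 236γ^2 + 9216 = 0. So γ is a root of x^4 - 236x^2 + 9216. This polynomial is irreducible over Q: it has no rational root (each ±√107 ± √11 is irrational), and any factorization into two quadratics over Q would force √(1177) ∈ Q (pairing opposite roots) or √107, √11 ∈ Q (other pairings), all impossible. Hence [Q(γ):Q] = 4 = [Q(√107, √11):Q], so Q(γ) = Q(√107, √11).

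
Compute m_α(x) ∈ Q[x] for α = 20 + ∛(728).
m_α(x) = x^3 - 60x^2 + 1200x - 8728

Set β = α - 20 = ∛(728), so β^3 = 728. Then (α - 20)^3 - 728 = 0, i.e. α is a root of g(x) = (x - 20)^3 - 728 = x^3 - 60x^2 + 1200x - 8728. Since g(x) = h(x - 20) where h(x) = x^3 - 728, and h is irreducible over Q (because 728 is not a perfect cube, so h has no rational root, and a monic cubic with no rational root is irreducible), g is also irreducible (irreducibility is preserved under the substitution x → x - 20). Hence m_α(x) = x^3 - 60x^2 + 1200x - 8728.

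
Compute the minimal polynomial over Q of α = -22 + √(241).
m_α(x) = x^2 + 44x + 243

From α + 22 = √(241), squaring gives (α + 22)^2 = 241, i.e. α^2 + 44α + 484 = 241, so α^2 + 44α + 243 = 0. The discriminant of x^2 + 44x + 243 is (44)^2 - 4·(243) = 1936 - 972 = 964, and 4·(241) is not a perfect square in Q since 241 is squarefree and ≠ 1. Hence x^2 + 44x + 243 is irreducible over Q and is the minimal polynomial of α.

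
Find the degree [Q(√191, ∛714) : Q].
[Q(√191, ∛714) : Q] = 6

Let L = Q(√191, ∛714). Since Q(√191) ⊂ L and [Q(√191):Q] = 2, the tower law gives 2 | [L:Q]. Likewise Q(∛714) ⊂ L with [Q(∛714):Q] = 3 (because 714 is not a perfect cube), so 3 | [L:Q]. As gcd(2,3) = 1, [L:Q] is divisible by 6. Conversely L is generated over Q by √191 and ∛714, so [L:Q] ≤ 2·3 = 6. Therefore [Q(√191, ∛714) : Q] = 6.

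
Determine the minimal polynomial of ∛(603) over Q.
m_α(x) = x^3 - 603

α satisfies α^3 = 603, so x^3 - 603 annihilates α. By the rational root test, a rational root p/q (in lowest terms) of x^3 - 603 would satisfy p^3 = 603 q^3, forcing q = 1 and p^3 = 603; but 603 is not a perfect cube, contradiction. A monic cubic over Q with no rational root is irreducible (any nontrivial factorization would include a linear factor). Hence x^3 - 603 is the minimal polynomial of α, and in particular [Q(α):Q] = 3.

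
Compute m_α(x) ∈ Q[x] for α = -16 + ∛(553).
m_α(x) = x^3 + 48x^2 + 768x + 3543

Set β = α + 16 = ∛(553), so β^3 = 553. Then (α + 16)^3 - 553 = 0, i.e. α is a root of g(x) = (x + 16)^3 - 553 = x^3 + 48x^2 + 768x + 3543. Since g(x) = h(x + 16) where h(x) = x^3 - 553, and h is irreducible over Q (because 553 is not a perfect cube, so h has no rational root, and a monic cubic with no rational root is irreducible), g is also irreducible (irreducibility is preserved under the substitution x → x + 16). Hence m_α(x) = x^3 + 48x^2 + 768x + 3543.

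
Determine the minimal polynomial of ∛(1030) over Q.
m_α(x) = x^3 - 1030

α satisfies α^3 = 1030, so x^3 - 1030 annihilates α. By the rational root test, a rational root p/q (in lowest terms) of x^3 - 1030 would satisfy p^3 = 1030 q^3, forcing q = 1 and p^3 = 1030; but 1030 is not a perfect cube, contradiction. A monic cubic over Q with no rational root is irreducible (any nontrivial factorization would include a linear factor). Hence x^3 - 1030 is the minimal polynomial of α, and in particular [Q(α):Q] = 3.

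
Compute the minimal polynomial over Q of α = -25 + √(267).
m_α(x) = x^2 + 50x + 358

From α + 25 = √(267), squaring gives (α + 25)^2 = 267, i.e. α^2 + 50α + 625 = 267, so α^2 + 50α + 358 = 0. The discriminant of x^2 + 50x + 358 is (50)^2 - 4·(358) = 2500 - 1432 = 1068, and 4·(267) is not a perfect square in Q since 267 is squarefree and ≠ 1. Hence x^2 + 50x + 358 is irreducible over Q and is the minimal polynomial of α.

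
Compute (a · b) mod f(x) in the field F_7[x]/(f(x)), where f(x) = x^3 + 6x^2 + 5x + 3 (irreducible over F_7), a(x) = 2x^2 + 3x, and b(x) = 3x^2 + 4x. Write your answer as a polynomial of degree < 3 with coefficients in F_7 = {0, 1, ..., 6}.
a · b ≡ 5x^2 + 1 (mod f(x))

Multiply in F_7[x]: a(x)·b(x) = (2x^2 + 3x)·(3x^2 + 4x) = 6x^4 + 3x^3 + 5x^2. This has degree ≥ 3, so divide by f(x) over F_7: 6x^4 + 3x^3 + 5x^2 = (6x + 2)·(x^3 + 6x^2 + 5x + 3) + (5x^2 + 1). Hence a·b ≡ 5x^2 + 1 (mod f). (F_7[x]/(f) is a field with 7^3 = 343 elements since f is irreducible of degree 3.)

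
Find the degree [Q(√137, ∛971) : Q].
[Q(√137, ∛971) : Q] = 6

Let L = Q(√137, ∛971). Since Q(√137) ⊂ L and [Q(√137):Q] = 2, the tower law gives 2 | [L:Q]. Likewise Q(∛971) ⊂ L with [Q(∛971):Q] = 3 (because 971 is not a perfect cube), so 3 | [L:Q]. As gcd(2,3) = 1, [L:Q] is divisible by 6. Conversely L is generated over Q by √137 and ∛971, so [L:Q] ≤ 2·3 = 6. Therefore [Q(√137, ∛971) : Q] = 6.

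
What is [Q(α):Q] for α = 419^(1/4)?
[Q(α):Q] = 4

α is a root of x^4 - 419. By Eisenstein's criterion at the prime p = 419 (which divides the constant term 419 but p^2 = 175561 does not, since 419 is squarefree), x^4 - 419 is irreducible over Q. Hence [Q(α):Q] = 4.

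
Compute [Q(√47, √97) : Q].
[Q(√47, √97) : Q] = 4

[Q(√47):Q] = 2 (min poly x^2 - 47, irreducible since 47 is squarefree > 1). For the top step, suppose √97 ∈ Q(√47), say √97 = c + d√47 with c, d ∈ Q. Squaring: 97 = c^2 + 47d^2 + 2cd√47. Since √47 ∉ Q this forces 2cd = 0. If d = 0 then √97 = c ∈ Q, contradicting 97 squarefree > 1. If c = 0 then 97 = 47d^2, so 47·97 = (47d)^2 is a perfect square in Q — but 47·97 = 4559 is not a perfect square (since 47 and 97 are distinct squarefree integers). Contradiction. Hence √97 ∉ Q(√47), so x^2 - 97 stays irreducible over Q(√47) and [Q(√47, √97) : Q(√47)] = 2. By the tower law, [Q(√47, √97) : Q] = 2 · 2 = 4.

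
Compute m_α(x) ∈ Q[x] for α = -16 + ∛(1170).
m_α(x) = x^3 + 48x^2 + 768x + 2926

Set β = α + 16 = ∛(1170), so β^3 = 1170. Then (α + 16)^3 - 1170 = 0, i.e. α is a root of g(x) = (x + 16)^3 - 1170 = x^3 + 48x^2 + 768x + 2926. Since g(x) = h(x + 16) where h(x) = x^3 - 1170, and h is irreducible over Q (because 1170 is not a perfect cube, so h has no rational root, and a monic cubic with no rational root is irreducible), g is also irreducible (irreducibility is preserved under the substitution x → x + 16). Hence m_α(x) = x^3 + 48x^2 + 768x + 2926.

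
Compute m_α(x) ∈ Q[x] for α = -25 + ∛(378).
m_α(x) = x^3 + 75x^2 + 1875x + 15247

Set β = α + 25 = ∛(378), so β^3 = 378. Then (α + 25)^3 - 378 = 0, i.e. α is a root of g(x) = (x + 25)^3 - 378 = x^3 + 75x^2 + 1875x + 15247. Since g(x) = h(x + 25) where h(x) = x^3 - 378, and h is irreducible over Q (because 378 is not a perfect cube, so h has no rational root, and a monic cubic with no rational root is irreducible), g is also irreducible (irreducibility is preserved under the substitution x → x + 25). Hence m_α(x) = x^3 + 75x^2 + 1875x + 15247.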